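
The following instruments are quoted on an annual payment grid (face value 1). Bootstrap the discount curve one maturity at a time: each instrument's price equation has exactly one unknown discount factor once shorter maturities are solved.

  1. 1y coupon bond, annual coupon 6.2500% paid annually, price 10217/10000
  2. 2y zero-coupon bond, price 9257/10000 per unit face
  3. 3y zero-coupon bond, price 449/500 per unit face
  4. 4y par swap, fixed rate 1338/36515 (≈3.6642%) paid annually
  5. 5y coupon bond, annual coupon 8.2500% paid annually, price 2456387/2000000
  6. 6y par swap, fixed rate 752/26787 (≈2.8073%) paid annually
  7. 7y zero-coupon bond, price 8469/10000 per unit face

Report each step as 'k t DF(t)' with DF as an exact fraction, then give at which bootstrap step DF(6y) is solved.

step 1 [1y] bond c/1=1/16: DF=(10217/10000 − 1/16·(0))/(1+1/16) = 601/625 ≈ 0.961600
step 2 [2y] zero: DF = P = 9257/10000 ≈ 0.925700
step 3 [3y] zero: DF = P = 449/500 ≈ 0.898000
step 4 [4y] swap r/1=1338/36515: DF=(1 − 1338/36515·(0.961600+0.925700+0.898000))/(1+1338/36515) = 4331/5000 ≈ 0.866200
step 5 [5y] bond c/1=33/400: DF=(2456387/2000000 − 33/400·(0.961600+0.925700+0.898000+0.866200))/(1+33/400) = 8563/10000 ≈ 0.856300
step 6 [6y] swap r/1=752/26787: DF=(1 − 752/26787·(0.961600+0.925700+0.898000+0.866200+0.856300))/(1+752/26787) = 531/625 ≈ 0.849600
step 7 [7y] zero: DF = P = 8469/10000 ≈ 0.846900

1 1 601/625
2 2 9257/10000
3 3 449/500
4 4 4331/5000
5 5 8563/10000
6 6 531/625
7 7 8469/10000
DF(6y) is solved at step 6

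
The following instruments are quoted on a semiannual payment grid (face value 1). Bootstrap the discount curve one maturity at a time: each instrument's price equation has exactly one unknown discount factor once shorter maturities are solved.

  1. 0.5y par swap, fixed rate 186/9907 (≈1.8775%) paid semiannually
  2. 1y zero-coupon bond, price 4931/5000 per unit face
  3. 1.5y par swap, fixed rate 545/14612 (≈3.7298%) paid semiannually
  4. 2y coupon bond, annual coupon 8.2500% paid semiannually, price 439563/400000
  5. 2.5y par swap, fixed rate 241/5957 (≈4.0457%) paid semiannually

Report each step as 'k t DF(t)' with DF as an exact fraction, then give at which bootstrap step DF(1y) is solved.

step 1 [0.5y] swap r/2=93/9907: DF=(1 − 93/9907·(0))/(1+93/9907) = 9907/10000 ≈ 0.990700
step 2 [1y] zero: DF = P = 4931/5000 ≈ 0.986200
step 3 [1.5y] swap r/2=545/29224: DF=(1 − 545/29224·(0.990700+0.986200))/(1+545/29224) = 1891/2000 ≈ 0.945500
step 4 [2y] bond c/2=33/800: DF=(439563/400000 − 33/800·(0.990700+0.986200+0.945500))/(1+33/800) = 2349/2500 ≈ 0.939600
step 5 [2.5y] swap r/2=241/11914: DF=(1 − 241/11914·(0.990700+0.986200+0.945500+0.939600))/(1+241/11914) = 2259/2500 ≈ 0.903600

1 1/2 9907/10000
2 1 4931/5000
3 3/2 1891/2000
4 2 2349/2500
5 5/2 2259/2500
DF(1y) is solved at step 2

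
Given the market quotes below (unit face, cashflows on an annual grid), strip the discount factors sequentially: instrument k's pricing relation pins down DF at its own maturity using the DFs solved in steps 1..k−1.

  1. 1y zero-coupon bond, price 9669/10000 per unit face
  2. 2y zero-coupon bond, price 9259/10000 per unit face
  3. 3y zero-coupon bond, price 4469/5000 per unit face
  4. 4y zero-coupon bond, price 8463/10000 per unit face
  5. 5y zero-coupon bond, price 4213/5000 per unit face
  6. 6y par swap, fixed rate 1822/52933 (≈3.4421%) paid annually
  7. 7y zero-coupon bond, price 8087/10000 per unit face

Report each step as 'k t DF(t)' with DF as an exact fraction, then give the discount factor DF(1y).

step 1 [1y] zero: DF = P = 9669/10000 ≈ 0.966900
step 2 [2y] zero: DF = P = 9259/10000 ≈ 0.925900
step 3 [3y] zero: DF = P = 4469/5000 ≈ 0.893800
step 4 [4y] zero: DF = P = 8463/10000 ≈ 0.846300
step 5 [5y] zero: DF = P = 4213/5000 ≈ 0.842600
step 6 [6y] swap r/1=1822/52933: DF=(1 − 1822/52933·(0.966900+0.925900+0.893800+0.846300+0.842600))/(1+1822/52933) = 4089/5000 ≈ 0.817800
step 7 [7y] zero: DF = P = 8087/10000 ≈ 0.808700

1 1 9669/10000
2 2 9259/10000
3 3 4469/5000
4 4 8463/10000
5 5 4213/5000
6 6 4089/5000
7 7 8087/10000
DF(1y) = 9669/10000 ≈ 0.966900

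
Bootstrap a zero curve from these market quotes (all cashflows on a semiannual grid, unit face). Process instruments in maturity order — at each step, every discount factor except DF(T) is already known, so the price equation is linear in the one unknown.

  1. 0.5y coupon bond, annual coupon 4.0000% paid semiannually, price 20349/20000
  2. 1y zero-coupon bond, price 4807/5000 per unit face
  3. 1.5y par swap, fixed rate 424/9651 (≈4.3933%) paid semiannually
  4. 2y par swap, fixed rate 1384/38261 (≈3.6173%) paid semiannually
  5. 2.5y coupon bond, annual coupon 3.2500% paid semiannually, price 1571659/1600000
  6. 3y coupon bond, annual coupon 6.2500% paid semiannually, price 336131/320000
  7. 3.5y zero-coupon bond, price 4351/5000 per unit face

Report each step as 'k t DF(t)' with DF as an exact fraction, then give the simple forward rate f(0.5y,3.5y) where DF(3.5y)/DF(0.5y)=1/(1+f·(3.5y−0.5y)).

step 1 [0.5y] bond c/2=1/50: DF=(20349/20000 − 1/50·(0))/(1+1/50) = 399/400 ≈ 0.997500
step 2 [1y] zero: DF = P = 4807/5000 ≈ 0.961400
step 3 [1.5y] swap r/2=212/9651: DF=(1 − 212/9651·(0.997500+0.961400))/(1+212/9651) = 2341/2500 ≈ 0.936400
step 4 [2y] swap r/2=692/38261: DF=(1 − 692/38261·(0.997500+0.961400+0.936400))/(1+692/38261) = 2327/2500 ≈ 0.930800
step 5 [2.5y] bond c/2=13/800: DF=(1571659/1600000 − 13/800·(0.997500+0.961400+0.936400+0.930800))/(1+13/800) = 4527/5000 ≈ 0.905400
step 6 [3y] bond c/2=1/32: DF=(336131/320000 − 1/32·(0.997500+0.961400+0.936400+0.930800+0.905400))/(1+1/32) = 547/625 ≈ 0.875200
step 7 [3.5y] zero: DF = P = 4351/5000 ≈ 0.870200

1 1/2 399/400
2 1 4807/5000
3 3/2 2341/2500
4 2 2327/2500
5 5/2 4527/5000
6 3 547/625
7 7/2 4351/5000
f(0.5y,3.5y) = ((399/400)/(4351/5000) − 1)/(3) = 67/1374 ≈ 4.8763%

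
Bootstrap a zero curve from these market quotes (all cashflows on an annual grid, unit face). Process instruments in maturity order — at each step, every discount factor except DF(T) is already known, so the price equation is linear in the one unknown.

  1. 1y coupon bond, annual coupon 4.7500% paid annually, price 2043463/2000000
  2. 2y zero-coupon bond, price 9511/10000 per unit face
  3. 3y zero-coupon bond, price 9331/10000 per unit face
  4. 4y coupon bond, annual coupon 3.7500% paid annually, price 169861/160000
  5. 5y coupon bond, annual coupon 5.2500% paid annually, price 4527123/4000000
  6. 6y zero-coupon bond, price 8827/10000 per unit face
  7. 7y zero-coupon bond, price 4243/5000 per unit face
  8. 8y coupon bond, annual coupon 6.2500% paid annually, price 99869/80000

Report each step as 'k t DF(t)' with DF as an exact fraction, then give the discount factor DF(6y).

step 1 [1y] bond c/1=19/400: DF=(2043463/2000000 − 19/400·(0))/(1+19/400) = 4877/5000 ≈ 0.975400
step 2 [2y] zero: DF = P = 9511/10000 ≈ 0.951100
step 3 [3y] zero: DF = P = 9331/10000 ≈ 0.933100
step 4 [4y] bond c/1=3/80: DF=(169861/160000 − 3/80·(0.975400+0.951100+0.933100))/(1+3/80) = 9199/10000 ≈ 0.919900
step 5 [5y] bond c/1=21/400: DF=(4527123/4000000 − 21/400·(0.975400+0.951100+0.933100+0.919900))/(1+21/400) = 2217/2500 ≈ 0.886800
step 6 [6y] zero: DF = P = 8827/10000 ≈ 0.882700
step 7 [7y] zero: DF = P = 4243/5000 ≈ 0.848600
step 8 [8y] bond c/1=1/16: DF=(99869/80000 − 1/16·(0.975400+0.951100+0.933100+0.919900+0.886800+0.882700+0.848600))/(1+1/16) = 3993/5000 ≈ 0.798600

1 1 4877/5000
2 2 9511/10000
3 3 9331/10000
4 4 9199/10000
5 5 2217/2500
6 6 8827/10000
7 7 4243/5000
8 8 3993/5000
DF(6y) = 8827/10000 ≈ 0.882700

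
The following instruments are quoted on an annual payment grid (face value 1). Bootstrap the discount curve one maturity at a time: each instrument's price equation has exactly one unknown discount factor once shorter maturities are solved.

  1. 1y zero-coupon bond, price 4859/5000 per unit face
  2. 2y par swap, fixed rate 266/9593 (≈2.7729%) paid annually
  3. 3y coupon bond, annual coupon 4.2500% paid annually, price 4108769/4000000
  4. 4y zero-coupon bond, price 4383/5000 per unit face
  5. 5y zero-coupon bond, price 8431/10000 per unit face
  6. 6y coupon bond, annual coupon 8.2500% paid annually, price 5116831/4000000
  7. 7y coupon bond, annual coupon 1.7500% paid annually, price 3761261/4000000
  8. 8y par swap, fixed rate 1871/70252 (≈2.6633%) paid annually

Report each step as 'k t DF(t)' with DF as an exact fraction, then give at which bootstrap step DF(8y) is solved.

step 1 [1y] zero: DF = P = 4859/5000 ≈ 0.971800
step 2 [2y] swap r/1=266/9593: DF=(1 − 266/9593·(0.971800))/(1+266/9593) = 2367/2500 ≈ 0.946800
step 3 [3y] bond c/1=17/400: DF=(4108769/4000000 − 17/400·(0.971800+0.946800))/(1+17/400) = 9071/10000 ≈ 0.907100
step 4 [4y] zero: DF = P = 4383/5000 ≈ 0.876600
step 5 [5y] zero: DF = P = 8431/10000 ≈ 0.843100
step 6 [6y] bond c/1=33/400: DF=(5116831/4000000 − 33/400·(0.971800+0.946800+0.907100+0.876600+0.843100))/(1+33/400) = 8353/10000 ≈ 0.835300
step 7 [7y] bond c/1=7/400: DF=(3761261/4000000 − 7/400·(0.971800+0.946800+0.907100+0.876600+0.843100+0.835300))/(1+7/400) = 2079/2500 ≈ 0.831600
step 8 [8y] swap r/1=1871/70252: DF=(1 − 1871/70252·(0.971800+0.946800+0.907100+0.876600+0.843100+0.835300+0.831600))/(1+1871/70252) = 8129/10000 ≈ 0.812900

1 1 4859/5000
2 2 2367/2500
3 3 9071/10000
4 4 4383/5000
5 5 8431/10000
6 6 8353/10000
7 7 2079/2500
8 8 8129/10000
DF(8y) is solved at step 8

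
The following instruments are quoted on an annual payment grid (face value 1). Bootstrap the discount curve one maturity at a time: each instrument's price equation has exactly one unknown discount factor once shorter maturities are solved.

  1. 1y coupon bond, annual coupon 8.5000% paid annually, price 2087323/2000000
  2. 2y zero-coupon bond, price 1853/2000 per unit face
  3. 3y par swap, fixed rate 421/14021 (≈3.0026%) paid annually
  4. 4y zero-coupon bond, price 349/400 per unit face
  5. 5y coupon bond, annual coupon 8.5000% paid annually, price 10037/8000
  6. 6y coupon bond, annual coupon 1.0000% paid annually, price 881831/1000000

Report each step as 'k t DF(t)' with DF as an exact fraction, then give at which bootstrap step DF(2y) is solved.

1 1 9619/10000
2 2 1853/2000
3 3 4579/5000
4 4 349/400
5 5 8683/10000
6 6 8281/10000
DF(2y) is solved at step 2

step 1 [1y] bond c/1=17/200: DF=(2087323/2000000 − 17/200·(0))/(1+17/200) = 9619/10000 ≈ 0.961900
step 2 [2y] zero: DF = P = 1853/2000 ≈ 0.926500
step 3 [3y] swap r/1=421/14021: DF=(1 − 421/14021·(0.961900+0.926500))/(1+421/14021) = 4579/5000 ≈ 0.915800
step 4 [4y] zero: DF = P = 349/400 ≈ 0.872500
step 5 [5y] bond c/1=17/200: DF=(10037/8000 − 17/200·(0.961900+0.926500+0.915800+0.872500))/(1+17/200) = 8683/10000 ≈ 0.868300
step 6 [6y] bond c/1=1/100: DF=(881831/1000000 − 1/100·(0.961900+0.926500+0.915800+0.872500+0.868300))/(1+1/100) = 8281/10000 ≈ 0.828100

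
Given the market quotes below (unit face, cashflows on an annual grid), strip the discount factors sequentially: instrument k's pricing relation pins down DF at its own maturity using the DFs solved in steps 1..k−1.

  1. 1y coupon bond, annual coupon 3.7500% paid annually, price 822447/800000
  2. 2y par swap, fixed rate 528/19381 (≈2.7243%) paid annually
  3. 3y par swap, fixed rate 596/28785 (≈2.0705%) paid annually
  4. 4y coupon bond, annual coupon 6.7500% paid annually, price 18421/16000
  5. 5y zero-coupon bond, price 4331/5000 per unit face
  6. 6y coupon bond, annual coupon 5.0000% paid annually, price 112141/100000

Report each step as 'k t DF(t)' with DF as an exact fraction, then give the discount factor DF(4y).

1 1 9909/10000
2 2 592/625
3 3 2351/2500
4 4 1793/2000
5 5 4331/5000
6 6 847/1000
DF(4y) = 1793/2000 ≈ 0.896500

step 1 [1y] bond c/1=3/80: DF=(822447/800000 − 3/80·(0))/(1+3/80) = 9909/10000 ≈ 0.990900
step 2 [2y] swap r/1=528/19381: DF=(1 − 528/19381·(0.990900))/(1+528/19381) = 592/625 ≈ 0.947200
step 3 [3y] swap r/1=596/28785: DF=(1 − 596/28785·(0.990900+0.947200))/(1+596/28785) = 2351/2500 ≈ 0.940400
step 4 [4y] bond c/1=27/400: DF=(18421/16000 − 27/400·(0.990900+0.947200+0.940400))/(1+27/400) = 1793/2000 ≈ 0.896500
step 5 [5y] zero: DF = P = 4331/5000 ≈ 0.866200
step 6 [6y] bond c/1=1/20: DF=(112141/100000 − 1/20·(0.990900+0.947200+0.940400+0.896500+0.866200))/(1+1/20) = 847/1000 ≈ 0.847000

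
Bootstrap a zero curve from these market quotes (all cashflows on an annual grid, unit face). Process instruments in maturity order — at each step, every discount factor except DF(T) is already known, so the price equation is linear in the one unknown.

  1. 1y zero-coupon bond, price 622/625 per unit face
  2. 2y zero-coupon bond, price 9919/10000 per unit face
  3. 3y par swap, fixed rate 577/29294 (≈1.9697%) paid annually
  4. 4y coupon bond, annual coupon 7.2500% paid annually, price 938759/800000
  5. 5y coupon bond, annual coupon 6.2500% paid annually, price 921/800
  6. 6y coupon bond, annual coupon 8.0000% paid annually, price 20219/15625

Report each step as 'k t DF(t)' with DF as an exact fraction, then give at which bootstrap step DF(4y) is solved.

1 1 622/625
2 2 9919/10000
3 3 9423/10000
4 4 8961/10000
5 5 1717/2000
6 6 532/625
DF(4y) is solved at step 4

step 1 [1y] zero: DF = P = 622/625 ≈ 0.995200
step 2 [2y] zero: DF = P = 9919/10000 ≈ 0.991900
step 3 [3y] swap r/1=577/29294: DF=(1 − 577/29294·(0.995200+0.991900))/(1+577/29294) = 9423/10000 ≈ 0.942300
step 4 [4y] bond c/1=29/400: DF=(938759/800000 − 29/400·(0.995200+0.991900+0.942300))/(1+29/400) = 8961/10000 ≈ 0.896100
step 5 [5y] bond c/1=1/16: DF=(921/800 − 1/16·(0.995200+0.991900+0.942300+0.896100))/(1+1/16) = 1717/2000 ≈ 0.858500
step 6 [6y] bond c/1=2/25: DF=(20219/15625 − 2/25·(0.995200+0.991900+0.942300+0.896100+0.858500))/(1+2/25) = 532/625 ≈ 0.851200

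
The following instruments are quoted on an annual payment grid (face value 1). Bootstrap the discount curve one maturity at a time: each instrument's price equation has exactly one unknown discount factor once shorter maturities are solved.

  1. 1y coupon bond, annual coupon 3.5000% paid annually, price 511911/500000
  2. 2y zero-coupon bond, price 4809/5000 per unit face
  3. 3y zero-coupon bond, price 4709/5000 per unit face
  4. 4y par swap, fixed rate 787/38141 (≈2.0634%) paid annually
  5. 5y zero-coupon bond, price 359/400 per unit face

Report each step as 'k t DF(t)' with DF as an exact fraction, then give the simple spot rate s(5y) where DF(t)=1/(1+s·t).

step 1 [1y] bond c/1=7/200: DF=(511911/500000 − 7/200·(0))/(1+7/200) = 2473/2500 ≈ 0.989200
step 2 [2y] zero: DF = P = 4809/5000 ≈ 0.961800
step 3 [3y] zero: DF = P = 4709/5000 ≈ 0.941800
step 4 [4y] swap r/1=787/38141: DF=(1 − 787/38141·(0.989200+0.961800+0.941800))/(1+787/38141) = 9213/10000 ≈ 0.921300
step 5 [5y] zero: DF = P = 359/400 ≈ 0.897500

1 1 2473/2500
2 2 4809/5000
3 3 4709/5000
4 4 9213/10000
5 5 359/400
s(5y) = (1/(359/400) − 1)/(5) = 41/1795 ≈ 2.2841%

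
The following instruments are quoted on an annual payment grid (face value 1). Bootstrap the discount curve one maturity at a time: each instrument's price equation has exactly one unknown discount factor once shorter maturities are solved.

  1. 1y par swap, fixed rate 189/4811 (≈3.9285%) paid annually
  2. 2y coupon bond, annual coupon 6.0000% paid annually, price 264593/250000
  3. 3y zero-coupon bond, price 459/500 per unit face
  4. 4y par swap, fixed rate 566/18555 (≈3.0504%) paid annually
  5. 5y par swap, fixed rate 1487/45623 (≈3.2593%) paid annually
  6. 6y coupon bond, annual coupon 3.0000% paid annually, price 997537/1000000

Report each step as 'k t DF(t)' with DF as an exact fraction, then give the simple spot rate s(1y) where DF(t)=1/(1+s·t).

step 1 [1y] swap r/1=189/4811: DF=(1 − 189/4811·(0))/(1+189/4811) = 4811/5000 ≈ 0.962200
step 2 [2y] bond c/1=3/50: DF=(264593/250000 − 3/50·(0.962200))/(1+3/50) = 118/125 ≈ 0.944000
step 3 [3y] zero: DF = P = 459/500 ≈ 0.918000
step 4 [4y] swap r/1=566/18555: DF=(1 − 566/18555·(0.962200+0.944000+0.918000))/(1+566/18555) = 2217/2500 ≈ 0.886800
step 5 [5y] swap r/1=1487/45623: DF=(1 − 1487/45623·(0.962200+0.944000+0.918000+0.886800))/(1+1487/45623) = 8513/10000 ≈ 0.851300
step 6 [6y] bond c/1=3/100: DF=(997537/1000000 − 3/100·(0.962200+0.944000+0.918000+0.886800+0.851300))/(1+3/100) = 2089/2500 ≈ 0.835600

1 1 4811/5000
2 2 118/125
3 3 459/500
4 4 2217/2500
5 5 8513/10000
6 6 2089/2500
s(1y) = (1/(4811/5000) − 1)/(1) = 189/4811 ≈ 3.9285%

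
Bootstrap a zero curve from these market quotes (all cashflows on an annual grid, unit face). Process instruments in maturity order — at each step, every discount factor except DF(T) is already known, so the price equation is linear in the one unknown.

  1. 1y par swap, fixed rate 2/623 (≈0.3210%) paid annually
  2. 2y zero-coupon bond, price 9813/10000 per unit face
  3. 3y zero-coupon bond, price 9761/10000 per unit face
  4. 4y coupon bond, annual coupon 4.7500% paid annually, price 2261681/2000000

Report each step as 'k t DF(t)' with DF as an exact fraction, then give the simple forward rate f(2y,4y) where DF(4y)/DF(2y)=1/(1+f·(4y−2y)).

1 1 623/625
2 2 9813/10000
3 3 9761/10000
4 4 591/625
f(2y,4y) = ((9813/10000)/(591/625) − 1)/(2) = 119/6304 ≈ 1.8877%

step 1 [1y] swap r/1=2/623: DF=(1 − 2/623·(0))/(1+2/623) = 623/625 ≈ 0.996800
step 2 [2y] zero: DF = P = 9813/10000 ≈ 0.981300
step 3 [3y] zero: DF = P = 9761/10000 ≈ 0.976100
step 4 [4y] bond c/1=19/400: DF=(2261681/2000000 − 19/400·(0.996800+0.981300+0.976100))/(1+19/400) = 591/625 ≈ 0.945600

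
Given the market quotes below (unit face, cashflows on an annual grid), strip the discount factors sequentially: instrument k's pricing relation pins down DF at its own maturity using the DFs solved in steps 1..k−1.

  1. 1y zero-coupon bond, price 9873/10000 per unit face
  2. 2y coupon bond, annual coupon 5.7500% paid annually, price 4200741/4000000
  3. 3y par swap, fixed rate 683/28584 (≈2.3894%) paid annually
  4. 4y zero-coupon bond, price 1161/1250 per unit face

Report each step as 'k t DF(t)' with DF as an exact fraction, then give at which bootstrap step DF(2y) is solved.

1 1 9873/10000
2 2 4697/5000
3 3 9317/10000
4 4 1161/1250
DF(2y) is solved at step 2

step 1 [1y] zero: DF = P = 9873/10000 ≈ 0.987300
step 2 [2y] bond c/1=23/400: DF=(4200741/4000000 − 23/400·(0.987300))/(1+23/400) = 4697/5000 ≈ 0.939400
step 3 [3y] swap r/1=683/28584: DF=(1 − 683/28584·(0.987300+0.939400))/(1+683/28584) = 9317/10000 ≈ 0.931700
step 4 [4y] zero: DF = P = 1161/1250 ≈ 0.928800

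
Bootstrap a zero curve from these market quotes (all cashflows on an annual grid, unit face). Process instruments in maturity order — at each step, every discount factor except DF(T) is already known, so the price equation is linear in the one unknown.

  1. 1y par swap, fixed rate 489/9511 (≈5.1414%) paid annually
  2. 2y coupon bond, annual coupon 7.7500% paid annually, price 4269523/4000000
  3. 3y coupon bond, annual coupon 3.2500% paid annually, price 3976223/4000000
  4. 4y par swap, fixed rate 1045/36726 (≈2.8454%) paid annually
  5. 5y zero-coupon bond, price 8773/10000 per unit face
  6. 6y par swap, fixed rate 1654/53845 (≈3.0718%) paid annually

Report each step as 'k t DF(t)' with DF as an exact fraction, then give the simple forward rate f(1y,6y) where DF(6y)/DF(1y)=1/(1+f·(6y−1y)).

step 1 [1y] swap r/1=489/9511: DF=(1 − 489/9511·(0))/(1+489/9511) = 9511/10000 ≈ 0.951100
step 2 [2y] bond c/1=31/400: DF=(4269523/4000000 − 31/400·(0.951100))/(1+31/400) = 4611/5000 ≈ 0.922200
step 3 [3y] bond c/1=13/400: DF=(3976223/4000000 − 13/400·(0.951100+0.922200))/(1+13/400) = 4519/5000 ≈ 0.903800
step 4 [4y] swap r/1=1045/36726: DF=(1 − 1045/36726·(0.951100+0.922200+0.903800))/(1+1045/36726) = 1791/2000 ≈ 0.895500
step 5 [5y] zero: DF = P = 8773/10000 ≈ 0.877300
step 6 [6y] swap r/1=1654/53845: DF=(1 − 1654/53845·(0.951100+0.922200+0.903800+0.895500+0.877300))/(1+1654/53845) = 4173/5000 ≈ 0.834600

1 1 9511/10000
2 2 4611/5000
3 3 4519/5000
4 4 1791/2000
5 5 8773/10000
6 6 4173/5000
f(1y,6y) = ((9511/10000)/(4173/5000) − 1)/(5) = 233/8346 ≈ 2.7918%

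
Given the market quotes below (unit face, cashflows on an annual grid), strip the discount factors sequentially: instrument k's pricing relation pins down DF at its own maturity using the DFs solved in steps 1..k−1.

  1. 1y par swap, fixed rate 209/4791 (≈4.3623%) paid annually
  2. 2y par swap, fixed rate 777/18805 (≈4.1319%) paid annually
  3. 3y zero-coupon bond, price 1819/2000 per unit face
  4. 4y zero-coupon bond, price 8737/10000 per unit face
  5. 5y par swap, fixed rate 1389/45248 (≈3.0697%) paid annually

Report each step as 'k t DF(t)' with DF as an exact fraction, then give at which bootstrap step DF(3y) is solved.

step 1 [1y] swap r/1=209/4791: DF=(1 − 209/4791·(0))/(1+209/4791) = 4791/5000 ≈ 0.958200
step 2 [2y] swap r/1=777/18805: DF=(1 − 777/18805·(0.958200))/(1+777/18805) = 9223/10000 ≈ 0.922300
step 3 [3y] zero: DF = P = 1819/2000 ≈ 0.909500
step 4 [4y] zero: DF = P = 8737/10000 ≈ 0.873700
step 5 [5y] swap r/1=1389/45248: DF=(1 − 1389/45248·(0.958200+0.922300+0.909500+0.873700))/(1+1389/45248) = 8611/10000 ≈ 0.861100

1 1 4791/5000
2 2 9223/10000
3 3 1819/2000
4 4 8737/10000
5 5 8611/10000
DF(3y) is solved at step 3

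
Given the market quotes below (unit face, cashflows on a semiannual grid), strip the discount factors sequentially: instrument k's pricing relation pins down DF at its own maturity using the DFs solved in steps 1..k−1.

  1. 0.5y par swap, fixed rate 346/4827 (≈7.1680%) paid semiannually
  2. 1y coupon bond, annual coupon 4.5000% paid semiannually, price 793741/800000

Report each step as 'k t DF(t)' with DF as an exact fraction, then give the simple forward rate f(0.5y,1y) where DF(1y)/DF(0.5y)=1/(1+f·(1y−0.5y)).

1 1/2 4827/5000
2 1 9491/10000
f(0.5y,1y) = ((4827/5000)/(9491/10000) − 1)/(1/2) = 326/9491 ≈ 3.4348%

step 1 [0.5y] swap r/2=173/4827: DF=(1 − 173/4827·(0))/(1+173/4827) = 4827/5000 ≈ 0.965400
step 2 [1y] bond c/2=9/400: DF=(793741/800000 − 9/400·(0.965400))/(1+9/400) = 9491/10000 ≈ 0.949100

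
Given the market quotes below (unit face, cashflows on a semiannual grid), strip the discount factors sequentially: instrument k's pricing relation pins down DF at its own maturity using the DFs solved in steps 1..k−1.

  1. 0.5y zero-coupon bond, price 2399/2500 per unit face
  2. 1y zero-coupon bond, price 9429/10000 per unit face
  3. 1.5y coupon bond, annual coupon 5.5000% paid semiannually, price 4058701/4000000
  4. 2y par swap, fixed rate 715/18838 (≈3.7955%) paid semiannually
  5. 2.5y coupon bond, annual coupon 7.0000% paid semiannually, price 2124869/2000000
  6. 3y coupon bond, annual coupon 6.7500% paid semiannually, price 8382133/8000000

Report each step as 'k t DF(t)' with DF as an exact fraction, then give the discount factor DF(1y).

step 1 [0.5y] zero: DF = P = 2399/2500 ≈ 0.959600
step 2 [1y] zero: DF = P = 9429/10000 ≈ 0.942900
step 3 [1.5y] bond c/2=11/400: DF=(4058701/4000000 − 11/400·(0.959600+0.942900))/(1+11/400) = 4683/5000 ≈ 0.936600
step 4 [2y] swap r/2=715/37676: DF=(1 − 715/37676·(0.959600+0.942900+0.936600))/(1+715/37676) = 1857/2000 ≈ 0.928500
step 5 [2.5y] bond c/2=7/200: DF=(2124869/2000000 − 7/200·(0.959600+0.942900+0.936600+0.928500))/(1+7/200) = 8991/10000 ≈ 0.899100
step 6 [3y] bond c/2=27/800: DF=(8382133/8000000 − 27/800·(0.959600+0.942900+0.936600+0.928500+0.899100))/(1+27/800) = 2153/2500 ≈ 0.861200

1 1/2 2399/2500
2 1 9429/10000
3 3/2 4683/5000
4 2 1857/2000
5 5/2 8991/10000
6 3 2153/2500
DF(1y) = 9429/10000 ≈ 0.942900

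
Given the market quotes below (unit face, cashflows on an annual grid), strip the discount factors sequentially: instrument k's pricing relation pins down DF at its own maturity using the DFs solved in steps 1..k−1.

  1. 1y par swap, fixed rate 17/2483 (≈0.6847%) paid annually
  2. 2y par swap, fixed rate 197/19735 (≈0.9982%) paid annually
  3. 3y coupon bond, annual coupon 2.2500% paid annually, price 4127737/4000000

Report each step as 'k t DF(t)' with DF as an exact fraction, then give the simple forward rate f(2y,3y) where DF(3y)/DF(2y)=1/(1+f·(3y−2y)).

step 1 [1y] swap r/1=17/2483: DF=(1 − 17/2483·(0))/(1+17/2483) = 2483/2500 ≈ 0.993200
step 2 [2y] swap r/1=197/19735: DF=(1 − 197/19735·(0.993200))/(1+197/19735) = 9803/10000 ≈ 0.980300
step 3 [3y] bond c/1=9/400: DF=(4127737/4000000 − 9/400·(0.993200+0.980300))/(1+9/400) = 4829/5000 ≈ 0.965800

1 1 2483/2500
2 2 9803/10000
3 3 4829/5000
f(2y,3y) = ((9803/10000)/(4829/5000) − 1)/(1) = 145/9658 ≈ 1.5013%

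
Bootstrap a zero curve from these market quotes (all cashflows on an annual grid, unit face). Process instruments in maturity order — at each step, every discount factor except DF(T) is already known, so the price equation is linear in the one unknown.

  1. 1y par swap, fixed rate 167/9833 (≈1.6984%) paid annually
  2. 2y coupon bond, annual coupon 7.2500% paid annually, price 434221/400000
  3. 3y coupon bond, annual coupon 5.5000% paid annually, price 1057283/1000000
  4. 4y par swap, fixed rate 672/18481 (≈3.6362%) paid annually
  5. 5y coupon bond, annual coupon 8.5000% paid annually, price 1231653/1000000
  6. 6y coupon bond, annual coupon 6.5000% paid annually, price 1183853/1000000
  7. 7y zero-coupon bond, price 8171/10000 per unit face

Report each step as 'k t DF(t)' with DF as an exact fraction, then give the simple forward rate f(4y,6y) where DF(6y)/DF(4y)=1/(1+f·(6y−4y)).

1 1 9833/10000
2 2 9457/10000
3 3 1127/1250
4 4 541/625
5 5 1057/1250
6 6 1043/1250
7 7 8171/10000
f(4y,6y) = ((541/625)/(1043/1250) − 1)/(2) = 39/2086 ≈ 1.8696%

step 1 [1y] swap r/1=167/9833: DF=(1 − 167/9833·(0))/(1+167/9833) = 9833/10000 ≈ 0.983300
step 2 [2y] bond c/1=29/400: DF=(434221/400000 − 29/400·(0.983300))/(1+29/400) = 9457/10000 ≈ 0.945700
step 3 [3y] bond c/1=11/200: DF=(1057283/1000000 − 11/200·(0.983300+0.945700))/(1+11/200) = 1127/1250 ≈ 0.901600
step 4 [4y] swap r/1=672/18481: DF=(1 − 672/18481·(0.983300+0.945700+0.901600))/(1+672/18481) = 541/625 ≈ 0.865600
step 5 [5y] bond c/1=17/200: DF=(1231653/1000000 − 17/200·(0.983300+0.945700+0.901600+0.865600))/(1+17/200) = 1057/1250 ≈ 0.845600
step 6 [6y] bond c/1=13/200: DF=(1183853/1000000 − 13/200·(0.983300+0.945700+0.901600+0.865600+0.845600))/(1+13/200) = 1043/1250 ≈ 0.834400
step 7 [7y] zero: DF = P = 8171/10000 ≈ 0.817100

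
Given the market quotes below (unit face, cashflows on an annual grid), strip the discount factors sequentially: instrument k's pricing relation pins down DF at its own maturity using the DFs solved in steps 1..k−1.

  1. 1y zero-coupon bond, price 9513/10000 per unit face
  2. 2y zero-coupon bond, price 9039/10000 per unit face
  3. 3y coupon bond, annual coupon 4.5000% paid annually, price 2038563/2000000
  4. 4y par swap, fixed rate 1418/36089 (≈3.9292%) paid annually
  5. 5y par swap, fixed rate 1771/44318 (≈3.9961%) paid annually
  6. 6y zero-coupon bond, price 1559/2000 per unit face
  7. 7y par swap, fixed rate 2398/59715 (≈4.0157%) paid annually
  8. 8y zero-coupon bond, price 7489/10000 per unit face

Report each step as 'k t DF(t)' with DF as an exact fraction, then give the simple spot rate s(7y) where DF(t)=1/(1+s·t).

step 1 [1y] zero: DF = P = 9513/10000 ≈ 0.951300
step 2 [2y] zero: DF = P = 9039/10000 ≈ 0.903900
step 3 [3y] bond c/1=9/200: DF=(2038563/2000000 − 9/200·(0.951300+0.903900))/(1+9/200) = 1791/2000 ≈ 0.895500
step 4 [4y] swap r/1=1418/36089: DF=(1 − 1418/36089·(0.951300+0.903900+0.895500))/(1+1418/36089) = 4291/5000 ≈ 0.858200
step 5 [5y] swap r/1=1771/44318: DF=(1 − 1771/44318·(0.951300+0.903900+0.895500+0.858200))/(1+1771/44318) = 8229/10000 ≈ 0.822900
step 6 [6y] zero: DF = P = 1559/2000 ≈ 0.779500
step 7 [7y] swap r/1=2398/59715: DF=(1 − 2398/59715·(0.951300+0.903900+0.895500+0.858200+0.822900+0.779500))/(1+2398/59715) = 3801/5000 ≈ 0.760200
step 8 [8y] zero: DF = P = 7489/10000 ≈ 0.748900

1 1 9513/10000
2 2 9039/10000
3 3 1791/2000
4 4 4291/5000
5 5 8229/10000
6 6 1559/2000
7 7 3801/5000
8 8 7489/10000
s(7y) = (1/(3801/5000) − 1)/(7) = 1199/26607 ≈ 4.5063%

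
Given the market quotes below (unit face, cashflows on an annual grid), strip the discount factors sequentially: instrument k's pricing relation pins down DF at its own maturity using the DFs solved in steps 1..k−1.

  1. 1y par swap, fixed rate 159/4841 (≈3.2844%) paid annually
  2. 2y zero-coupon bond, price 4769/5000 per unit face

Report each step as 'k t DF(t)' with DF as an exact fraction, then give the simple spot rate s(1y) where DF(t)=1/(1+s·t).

step 1 [1y] swap r/1=159/4841: DF=(1 − 159/4841·(0))/(1+159/4841) = 4841/5000 ≈ 0.968200
step 2 [2y] zero: DF = P = 4769/5000 ≈ 0.953800

1 1 4841/5000
2 2 4769/5000
s(1y) = (1/(4841/5000) − 1)/(1) = 159/4841 ≈ 3.2844%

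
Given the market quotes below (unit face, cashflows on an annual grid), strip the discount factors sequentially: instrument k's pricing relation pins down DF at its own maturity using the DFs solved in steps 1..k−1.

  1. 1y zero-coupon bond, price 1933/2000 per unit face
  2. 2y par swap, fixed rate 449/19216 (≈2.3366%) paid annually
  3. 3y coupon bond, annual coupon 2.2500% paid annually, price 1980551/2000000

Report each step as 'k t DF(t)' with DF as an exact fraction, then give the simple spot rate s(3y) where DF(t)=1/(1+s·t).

1 1 1933/2000
2 2 9551/10000
3 3 4631/5000
s(3y) = (1/(4631/5000) − 1)/(3) = 123/4631 ≈ 2.6560%

step 1 [1y] zero: DF = P = 1933/2000 ≈ 0.966500
step 2 [2y] swap r/1=449/19216: DF=(1 − 449/19216·(0.966500))/(1+449/19216) = 9551/10000 ≈ 0.955100
step 3 [3y] bond c/1=9/400: DF=(1980551/2000000 − 9/400·(0.966500+0.955100))/(1+9/400) = 4631/5000 ≈ 0.926200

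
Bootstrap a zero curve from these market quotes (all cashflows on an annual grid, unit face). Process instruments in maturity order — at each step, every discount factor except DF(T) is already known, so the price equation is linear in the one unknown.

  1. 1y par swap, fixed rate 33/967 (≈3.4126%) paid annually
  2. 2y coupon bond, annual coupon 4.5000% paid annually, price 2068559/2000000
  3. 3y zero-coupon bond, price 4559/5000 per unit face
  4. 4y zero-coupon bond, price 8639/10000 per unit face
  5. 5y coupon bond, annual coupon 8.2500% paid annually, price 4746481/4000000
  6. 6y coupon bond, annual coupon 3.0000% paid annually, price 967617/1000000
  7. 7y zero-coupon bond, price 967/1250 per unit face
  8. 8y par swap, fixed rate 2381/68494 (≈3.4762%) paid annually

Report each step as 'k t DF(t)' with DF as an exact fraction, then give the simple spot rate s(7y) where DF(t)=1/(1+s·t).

1 1 967/1000
2 2 9481/10000
3 3 4559/5000
4 4 8639/10000
5 5 8149/10000
6 6 4041/5000
7 7 967/1250
8 8 7619/10000
s(7y) = (1/(967/1250) − 1)/(7) = 283/6769 ≈ 4.1808%

step 1 [1y] swap r/1=33/967: DF=(1 − 33/967·(0))/(1+33/967) = 967/1000 ≈ 0.967000
step 2 [2y] bond c/1=9/200: DF=(2068559/2000000 − 9/200·(0.967000))/(1+9/200) = 9481/10000 ≈ 0.948100
step 3 [3y] zero: DF = P = 4559/5000 ≈ 0.911800
step 4 [4y] zero: DF = P = 8639/10000 ≈ 0.863900
step 5 [5y] bond c/1=33/400: DF=(4746481/4000000 − 33/400·(0.967000+0.948100+0.911800+0.863900))/(1+33/400) = 8149/10000 ≈ 0.814900
step 6 [6y] bond c/1=3/100: DF=(967617/1000000 − 3/100·(0.967000+0.948100+0.911800+0.863900+0.814900))/(1+3/100) = 4041/5000 ≈ 0.808200
step 7 [7y] zero: DF = P = 967/1250 ≈ 0.773600
step 8 [8y] swap r/1=2381/68494: DF=(1 − 2381/68494·(0.967000+0.948100+0.911800+0.863900+0.814900+0.808200+0.773600))/(1+2381/68494) = 7619/10000 ≈ 0.761900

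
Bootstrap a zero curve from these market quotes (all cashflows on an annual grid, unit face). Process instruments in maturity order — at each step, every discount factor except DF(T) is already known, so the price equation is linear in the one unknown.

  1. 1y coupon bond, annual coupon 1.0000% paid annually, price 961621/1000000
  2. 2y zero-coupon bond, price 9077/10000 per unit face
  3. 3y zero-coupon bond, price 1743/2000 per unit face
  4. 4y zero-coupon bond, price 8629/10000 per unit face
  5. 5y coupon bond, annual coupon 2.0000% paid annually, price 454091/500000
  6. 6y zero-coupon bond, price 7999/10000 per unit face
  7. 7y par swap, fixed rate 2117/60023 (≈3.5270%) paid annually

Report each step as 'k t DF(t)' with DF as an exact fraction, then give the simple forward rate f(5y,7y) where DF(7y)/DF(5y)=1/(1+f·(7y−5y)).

step 1 [1y] bond c/1=1/100: DF=(961621/1000000 − 1/100·(0))/(1+1/100) = 9521/10000 ≈ 0.952100
step 2 [2y] zero: DF = P = 9077/10000 ≈ 0.907700
step 3 [3y] zero: DF = P = 1743/2000 ≈ 0.871500
step 4 [4y] zero: DF = P = 8629/10000 ≈ 0.862900
step 5 [5y] bond c/1=1/50: DF=(454091/500000 − 1/50·(0.952100+0.907700+0.871500+0.862900))/(1+1/50) = 8199/10000 ≈ 0.819900
step 6 [6y] zero: DF = P = 7999/10000 ≈ 0.799900
step 7 [7y] swap r/1=2117/60023: DF=(1 − 2117/60023·(0.952100+0.907700+0.871500+0.862900+0.819900+0.799900))/(1+2117/60023) = 7883/10000 ≈ 0.788300

1 1 9521/10000
2 2 9077/10000
3 3 1743/2000
4 4 8629/10000
5 5 8199/10000
6 6 7999/10000
7 7 7883/10000
f(5y,7y) = ((8199/10000)/(7883/10000) − 1)/(2) = 158/7883 ≈ 2.0043%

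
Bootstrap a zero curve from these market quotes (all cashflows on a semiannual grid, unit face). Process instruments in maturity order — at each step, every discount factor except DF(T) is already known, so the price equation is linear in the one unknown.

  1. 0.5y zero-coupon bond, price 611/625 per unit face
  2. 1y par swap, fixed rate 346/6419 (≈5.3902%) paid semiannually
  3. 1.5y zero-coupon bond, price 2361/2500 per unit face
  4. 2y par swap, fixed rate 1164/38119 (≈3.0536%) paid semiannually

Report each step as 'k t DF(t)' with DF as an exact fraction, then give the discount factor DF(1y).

step 1 [0.5y] zero: DF = P = 611/625 ≈ 0.977600
step 2 [1y] swap r/2=173/6419: DF=(1 − 173/6419·(0.977600))/(1+173/6419) = 9481/10000 ≈ 0.948100
step 3 [1.5y] zero: DF = P = 2361/2500 ≈ 0.944400
step 4 [2y] swap r/2=582/38119: DF=(1 − 582/38119·(0.977600+0.948100+0.944400))/(1+582/38119) = 4709/5000 ≈ 0.941800

1 1/2 611/625
2 1 9481/10000
3 3/2 2361/2500
4 2 4709/5000
DF(1y) = 9481/10000 ≈ 0.948100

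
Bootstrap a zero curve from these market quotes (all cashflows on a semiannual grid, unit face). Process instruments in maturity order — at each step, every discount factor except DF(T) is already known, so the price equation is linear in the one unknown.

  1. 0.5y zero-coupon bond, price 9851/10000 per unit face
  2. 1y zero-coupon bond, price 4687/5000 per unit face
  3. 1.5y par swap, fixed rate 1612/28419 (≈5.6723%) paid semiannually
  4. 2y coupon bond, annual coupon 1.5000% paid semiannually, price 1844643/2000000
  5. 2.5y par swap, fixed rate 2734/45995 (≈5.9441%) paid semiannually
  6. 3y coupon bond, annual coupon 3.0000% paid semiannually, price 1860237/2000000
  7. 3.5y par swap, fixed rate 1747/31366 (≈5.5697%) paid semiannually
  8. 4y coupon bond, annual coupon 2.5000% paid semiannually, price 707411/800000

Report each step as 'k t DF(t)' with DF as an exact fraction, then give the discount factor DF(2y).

1 1/2 9851/10000
2 1 4687/5000
3 3/2 4597/5000
4 2 8943/10000
5 5/2 8633/10000
6 3 2121/2500
7 7/2 8253/10000
8 4 7959/10000
DF(2y) = 8943/10000 ≈ 0.894300

step 1 [0.5y] zero: DF = P = 9851/10000 ≈ 0.985100
step 2 [1y] zero: DF = P = 4687/5000 ≈ 0.937400
step 3 [1.5y] swap r/2=806/28419: DF=(1 − 806/28419·(0.985100+0.937400))/(1+806/28419) = 4597/5000 ≈ 0.919400
step 4 [2y] bond c/2=3/400: DF=(1844643/2000000 − 3/400·(0.985100+0.937400+0.919400))/(1+3/400) = 8943/10000 ≈ 0.894300
step 5 [2.5y] swap r/2=1367/45995: DF=(1 − 1367/45995·(0.985100+0.937400+0.919400+0.894300))/(1+1367/45995) = 8633/10000 ≈ 0.863300
step 6 [3y] bond c/2=3/200: DF=(1860237/2000000 − 3/200·(0.985100+0.937400+0.919400+0.894300+0.863300))/(1+3/200) = 2121/2500 ≈ 0.848400
step 7 [3.5y] swap r/2=1747/62732: DF=(1 − 1747/62732·(0.985100+0.937400+0.919400+0.894300+0.863300+0.848400))/(1+1747/62732) = 8253/10000 ≈ 0.825300
step 8 [4y] bond c/2=1/80: DF=(707411/800000 − 1/80·(0.985100+0.937400+0.919400+0.894300+0.863300+0.848400+0.825300))/(1+1/80) = 7959/10000 ≈ 0.795900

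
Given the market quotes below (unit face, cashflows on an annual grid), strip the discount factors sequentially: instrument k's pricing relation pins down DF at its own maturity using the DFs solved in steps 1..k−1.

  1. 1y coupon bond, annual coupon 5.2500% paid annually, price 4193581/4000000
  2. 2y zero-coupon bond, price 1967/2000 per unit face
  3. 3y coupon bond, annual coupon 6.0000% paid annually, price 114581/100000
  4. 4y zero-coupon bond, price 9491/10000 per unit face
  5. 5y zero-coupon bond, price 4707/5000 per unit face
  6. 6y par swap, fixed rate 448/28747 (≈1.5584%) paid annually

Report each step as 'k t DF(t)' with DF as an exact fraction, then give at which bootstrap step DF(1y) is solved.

step 1 [1y] bond c/1=21/400: DF=(4193581/4000000 − 21/400·(0))/(1+21/400) = 9961/10000 ≈ 0.996100
step 2 [2y] zero: DF = P = 1967/2000 ≈ 0.983500
step 3 [3y] bond c/1=3/50: DF=(114581/100000 − 3/50·(0.996100+0.983500))/(1+3/50) = 9689/10000 ≈ 0.968900
step 4 [4y] zero: DF = P = 9491/10000 ≈ 0.949100
step 5 [5y] zero: DF = P = 4707/5000 ≈ 0.941400
step 6 [6y] swap r/1=448/28747: DF=(1 − 448/28747·(0.996100+0.983500+0.968900+0.949100+0.941400))/(1+448/28747) = 569/625 ≈ 0.910400

1 1 9961/10000
2 2 1967/2000
3 3 9689/10000
4 4 9491/10000
5 5 4707/5000
6 6 569/625
DF(1y) is solved at step 1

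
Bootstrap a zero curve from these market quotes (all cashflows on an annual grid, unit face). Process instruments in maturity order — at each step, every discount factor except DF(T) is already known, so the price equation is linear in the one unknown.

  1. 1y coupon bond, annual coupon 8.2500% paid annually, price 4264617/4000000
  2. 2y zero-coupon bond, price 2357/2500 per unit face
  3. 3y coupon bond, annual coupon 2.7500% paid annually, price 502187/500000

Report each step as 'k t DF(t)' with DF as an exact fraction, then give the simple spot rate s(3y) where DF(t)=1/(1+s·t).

step 1 [1y] bond c/1=33/400: DF=(4264617/4000000 − 33/400·(0))/(1+33/400) = 9849/10000 ≈ 0.984900
step 2 [2y] zero: DF = P = 2357/2500 ≈ 0.942800
step 3 [3y] bond c/1=11/400: DF=(502187/500000 − 11/400·(0.984900+0.942800))/(1+11/400) = 9259/10000 ≈ 0.925900

1 1 9849/10000
2 2 2357/2500
3 3 9259/10000
s(3y) = (1/(9259/10000) − 1)/(3) = 247/9259 ≈ 2.6677%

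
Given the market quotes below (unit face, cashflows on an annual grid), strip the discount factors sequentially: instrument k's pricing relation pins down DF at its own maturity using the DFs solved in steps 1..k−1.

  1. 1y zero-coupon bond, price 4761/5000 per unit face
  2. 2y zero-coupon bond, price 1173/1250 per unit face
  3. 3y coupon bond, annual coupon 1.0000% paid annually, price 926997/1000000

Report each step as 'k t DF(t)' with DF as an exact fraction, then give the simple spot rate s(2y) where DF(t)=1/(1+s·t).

1 1 4761/5000
2 2 1173/1250
3 3 8991/10000
s(2y) = (1/(1173/1250) − 1)/(2) = 77/2346 ≈ 3.2822%

step 1 [1y] zero: DF = P = 4761/5000 ≈ 0.952200
step 2 [2y] zero: DF = P = 1173/1250 ≈ 0.938400
step 3 [3y] bond c/1=1/100: DF=(926997/1000000 − 1/100·(0.952200+0.938400))/(1+1/100) = 8991/10000 ≈ 0.899100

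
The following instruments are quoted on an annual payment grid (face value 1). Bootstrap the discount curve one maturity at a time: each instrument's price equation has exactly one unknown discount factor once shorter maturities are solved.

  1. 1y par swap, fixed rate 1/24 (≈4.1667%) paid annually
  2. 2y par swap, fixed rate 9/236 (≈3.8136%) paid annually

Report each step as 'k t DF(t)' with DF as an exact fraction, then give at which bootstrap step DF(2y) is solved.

1 1 24/25
2 2 116/125
DF(2y) is solved at step 2

step 1 [1y] swap r/1=1/24: DF=(1 − 1/24·(0))/(1+1/24) = 24/25 ≈ 0.960000
step 2 [2y] swap r/1=9/236: DF=(1 − 9/236·(0.960000))/(1+9/236) = 116/125 ≈ 0.928000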